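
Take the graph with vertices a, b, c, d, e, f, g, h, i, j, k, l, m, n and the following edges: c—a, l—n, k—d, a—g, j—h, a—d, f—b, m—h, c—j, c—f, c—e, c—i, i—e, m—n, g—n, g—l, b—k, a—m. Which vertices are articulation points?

c

Removing c increases the component count from 1 to 2, so c is a cut vertex.
By contrast removing j leaves 1 component; it is not a cut vertex. No other vertex is a cut vertex either.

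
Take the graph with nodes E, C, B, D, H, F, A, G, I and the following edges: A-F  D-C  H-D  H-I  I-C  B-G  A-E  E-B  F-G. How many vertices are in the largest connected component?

Starting from C we can reach C, D, H, I. That is one component of size 4.
Starting from A we can reach A, B, E, F, G. That is one component of size 5.
The largest has 5 vertices.

5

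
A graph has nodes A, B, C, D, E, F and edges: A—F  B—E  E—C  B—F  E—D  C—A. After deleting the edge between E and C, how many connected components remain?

E and C are still connected via E-B-F-A-C, so the component count stays at 1.

1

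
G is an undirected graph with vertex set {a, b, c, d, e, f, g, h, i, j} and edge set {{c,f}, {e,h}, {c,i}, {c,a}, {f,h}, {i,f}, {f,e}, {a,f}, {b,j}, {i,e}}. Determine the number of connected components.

g is isolated — a component by itself.
d is isolated — a component by itself.
Starting from b we can reach b, j. That is one component of size 2.
Starting from a we can reach a, c, e, f, h, i. That is one component of size 6.
Total: 4 components.

4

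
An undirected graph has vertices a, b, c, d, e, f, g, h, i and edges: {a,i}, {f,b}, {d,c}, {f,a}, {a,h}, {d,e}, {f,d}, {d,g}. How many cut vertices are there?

3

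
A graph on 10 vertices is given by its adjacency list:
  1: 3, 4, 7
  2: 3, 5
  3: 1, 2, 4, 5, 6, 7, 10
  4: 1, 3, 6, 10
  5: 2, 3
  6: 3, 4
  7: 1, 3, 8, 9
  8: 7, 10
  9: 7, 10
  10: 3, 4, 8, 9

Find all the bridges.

none

The edges on the cycle 3-1-4-6-3 are not bridges since each lies on that cycle.
Every edge lies on some cycle, so there are no bridges.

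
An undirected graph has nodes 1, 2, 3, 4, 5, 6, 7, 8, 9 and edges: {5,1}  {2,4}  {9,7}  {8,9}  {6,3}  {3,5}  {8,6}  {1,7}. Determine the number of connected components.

Starting from 2 we can reach 2, 4. That is one component of size 2.
Starting from 1 we can reach 1, 3, 5, 6, 7, 8, 9. That is one component of size 7.
Total: 2 components.

2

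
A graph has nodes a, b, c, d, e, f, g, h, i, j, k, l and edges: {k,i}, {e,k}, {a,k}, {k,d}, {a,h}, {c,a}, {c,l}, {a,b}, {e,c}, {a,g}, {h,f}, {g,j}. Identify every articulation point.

a, c, g, h, k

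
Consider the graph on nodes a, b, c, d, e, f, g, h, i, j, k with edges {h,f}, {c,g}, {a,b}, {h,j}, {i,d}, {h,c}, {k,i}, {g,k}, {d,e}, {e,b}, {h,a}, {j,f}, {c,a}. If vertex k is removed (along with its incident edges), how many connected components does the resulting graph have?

1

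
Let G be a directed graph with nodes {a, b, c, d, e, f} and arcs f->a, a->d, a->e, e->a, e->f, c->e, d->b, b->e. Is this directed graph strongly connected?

There is no directed path from e to c, so the graph is not strongly connected.

No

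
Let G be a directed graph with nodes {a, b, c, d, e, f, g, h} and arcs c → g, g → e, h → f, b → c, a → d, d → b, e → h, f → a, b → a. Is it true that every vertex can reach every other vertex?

Yes

From c we can reach every vertex (a, b, c, d, e, f, g, h), and every vertex can reach c (a, b, c, d, e, f, g, h). So the whole graph is one strongly connected component.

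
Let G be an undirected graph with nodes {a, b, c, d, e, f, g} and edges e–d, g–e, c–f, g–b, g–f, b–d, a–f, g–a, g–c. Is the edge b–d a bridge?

No

After removing b–d, the path b-g-e-d still connects them, so the edge is not a bridge.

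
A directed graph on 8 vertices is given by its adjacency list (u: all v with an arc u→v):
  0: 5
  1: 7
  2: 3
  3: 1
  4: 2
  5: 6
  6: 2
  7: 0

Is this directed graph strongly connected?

No

There is no directed path from 3 to 4, so the graph is not strongly connected.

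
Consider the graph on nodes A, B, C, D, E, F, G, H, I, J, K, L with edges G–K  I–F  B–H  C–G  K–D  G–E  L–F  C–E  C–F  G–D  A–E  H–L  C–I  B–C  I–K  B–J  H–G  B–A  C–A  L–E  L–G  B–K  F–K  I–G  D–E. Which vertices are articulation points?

Removing B increases the component count from 1 to 2, so B is a cut vertex.
By contrast removing H leaves 1 component; it is not a cut vertex. No other vertex is a cut vertex either.

B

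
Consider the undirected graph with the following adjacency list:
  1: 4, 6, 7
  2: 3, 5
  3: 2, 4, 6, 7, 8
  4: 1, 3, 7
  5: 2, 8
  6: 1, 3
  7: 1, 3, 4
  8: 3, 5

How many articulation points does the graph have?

Removing 3 increases the component count from 1 to 2, so 3 is a cut vertex.
By contrast removing 7 leaves 1 component; it is not a cut vertex. No other vertex is a cut vertex either.

1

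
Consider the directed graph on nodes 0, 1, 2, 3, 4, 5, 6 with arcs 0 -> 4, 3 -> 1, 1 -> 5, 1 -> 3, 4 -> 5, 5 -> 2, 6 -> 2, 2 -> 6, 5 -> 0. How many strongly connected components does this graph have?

{0, 4, 5} are all mutually reachable — one SCC of size 3.
{1, 3} are all mutually reachable — one SCC of size 2.
{2, 6} are all mutually reachable — one SCC of size 2.
That gives 3 strongly connected components.

3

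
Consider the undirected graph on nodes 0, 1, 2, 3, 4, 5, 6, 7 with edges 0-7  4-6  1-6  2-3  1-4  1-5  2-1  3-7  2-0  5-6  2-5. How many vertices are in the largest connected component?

Starting from 0 we can reach 0, 1, 2, 3, 4, 5, 6, 7. That is one component of size 8.
The largest has 8 vertices.

8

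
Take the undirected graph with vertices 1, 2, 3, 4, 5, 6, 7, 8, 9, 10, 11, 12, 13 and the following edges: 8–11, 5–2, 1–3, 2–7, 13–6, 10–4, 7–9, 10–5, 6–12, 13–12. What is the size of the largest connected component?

6

Starting from 8 we can reach 8, 11. That is one component of size 2.
Starting from 1 we can reach 1, 3. That is one component of size 2.
Starting from 6 we can reach 6, 12, 13. That is one component of size 3.
Starting from 2 we can reach 2, 4, 5, 7, 9, 10. That is one component of size 6.
The largest has 6 vertices.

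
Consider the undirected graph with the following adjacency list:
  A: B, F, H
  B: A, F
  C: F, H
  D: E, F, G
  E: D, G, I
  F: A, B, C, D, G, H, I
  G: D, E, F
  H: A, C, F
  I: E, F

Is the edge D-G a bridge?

After removing D-G, the path D-F-G still connects them, so the edge is not a bridge.

No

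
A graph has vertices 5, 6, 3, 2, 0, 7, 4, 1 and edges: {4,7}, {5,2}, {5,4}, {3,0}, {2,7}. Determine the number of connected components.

1 is isolated — a component by itself.
6 is isolated — a component by itself.
Starting from 0 we can reach 0, 3. That is one component of size 2.
Starting from 2 we can reach 2, 4, 5, 7. That is one component of size 4.
Total: 4 components.

4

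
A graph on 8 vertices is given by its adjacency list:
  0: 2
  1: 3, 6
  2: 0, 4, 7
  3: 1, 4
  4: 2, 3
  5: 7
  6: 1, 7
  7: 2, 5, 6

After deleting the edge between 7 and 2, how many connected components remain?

1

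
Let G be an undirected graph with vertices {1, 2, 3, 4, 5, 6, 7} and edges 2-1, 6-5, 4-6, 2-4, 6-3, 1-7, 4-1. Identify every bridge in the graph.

1-7, 3-6, 4-6, 5-6

The edges on the cycle 2-4-1-2 are not bridges since each lies on that cycle.
But removing 6-5 disconnects 6 from 5; removing 4-6 disconnects 4 from 6; removing 6-3 disconnects 6 from 3; removing 1-7 disconnects 1 from 7 — these are bridges.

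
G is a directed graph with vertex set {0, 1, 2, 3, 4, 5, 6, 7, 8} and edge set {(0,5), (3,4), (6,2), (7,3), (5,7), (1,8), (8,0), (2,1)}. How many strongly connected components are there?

9

{0} is an SCC by itself.
{3} is an SCC by itself.
{8} is an SCC by itself.
{5} is an SCC by itself.
{1} is an SCC by itself.
(and 4 more singleton SCCs)
That gives 9 strongly connected components.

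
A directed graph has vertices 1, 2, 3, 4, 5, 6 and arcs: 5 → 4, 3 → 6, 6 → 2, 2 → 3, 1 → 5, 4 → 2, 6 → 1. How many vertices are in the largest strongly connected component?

6

{1, 2, 3, 4, 5, 6} are all mutually reachable — one SCC of size 6.
The largest has 6 vertices.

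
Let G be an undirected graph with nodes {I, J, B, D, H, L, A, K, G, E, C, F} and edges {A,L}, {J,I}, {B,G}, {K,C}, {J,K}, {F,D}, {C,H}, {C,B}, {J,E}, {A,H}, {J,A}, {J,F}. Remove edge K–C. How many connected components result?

1

K and C are still connected via K-J-A-H-C, so the component count stays at 1.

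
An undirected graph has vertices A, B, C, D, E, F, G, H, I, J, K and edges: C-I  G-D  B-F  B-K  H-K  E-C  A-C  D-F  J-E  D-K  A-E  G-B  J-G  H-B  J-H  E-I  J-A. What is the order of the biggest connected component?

11

Starting from A we can reach A, B, C, D, E, F, G, H, I, J, K. That is one component of size 11.
The largest has 11 vertices.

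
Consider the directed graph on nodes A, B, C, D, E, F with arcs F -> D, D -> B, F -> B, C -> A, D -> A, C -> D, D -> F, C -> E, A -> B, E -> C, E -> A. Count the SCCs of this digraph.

4

{C, E} are all mutually reachable — one SCC of size 2.
{D, F} are all mutually reachable — one SCC of size 2.
{A} is an SCC by itself.
{B} is an SCC by itself.
That gives 4 strongly connected components.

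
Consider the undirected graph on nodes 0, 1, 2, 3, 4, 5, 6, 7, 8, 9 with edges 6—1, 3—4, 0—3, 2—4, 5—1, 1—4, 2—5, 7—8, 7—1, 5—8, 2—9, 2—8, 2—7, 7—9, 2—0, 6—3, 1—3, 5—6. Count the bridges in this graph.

The edges on the cycle 2-5-6-1-7-2 are not bridges since each lies on that cycle.
Every edge lies on some cycle, so there are no bridges.

0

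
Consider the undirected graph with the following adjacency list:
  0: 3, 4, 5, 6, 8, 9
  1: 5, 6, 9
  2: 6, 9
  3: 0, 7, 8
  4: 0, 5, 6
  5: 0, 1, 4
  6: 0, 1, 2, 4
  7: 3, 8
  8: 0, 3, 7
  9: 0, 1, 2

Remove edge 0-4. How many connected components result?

1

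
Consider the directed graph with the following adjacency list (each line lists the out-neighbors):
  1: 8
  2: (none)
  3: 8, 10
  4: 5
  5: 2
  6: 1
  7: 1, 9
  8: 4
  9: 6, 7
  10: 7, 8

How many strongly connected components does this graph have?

{7, 9} are all mutually reachable — one SCC of size 2.
{10} is an SCC by itself.
{6} is an SCC by itself.
{5} is an SCC by itself.
{2} is an SCC by itself.
(and 4 more singleton SCCs)
That gives 9 strongly connected components.

9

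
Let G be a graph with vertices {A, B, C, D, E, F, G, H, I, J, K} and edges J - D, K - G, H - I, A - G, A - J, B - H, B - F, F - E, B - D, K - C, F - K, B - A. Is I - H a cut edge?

Yes

Removing I - H leaves no path between I and H: the component count goes from 1 to 2. So it is a bridge.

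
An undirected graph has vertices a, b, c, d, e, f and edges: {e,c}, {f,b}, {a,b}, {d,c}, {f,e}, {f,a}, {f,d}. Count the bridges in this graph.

The edges on the cycle f-a-b-f are not bridges since each lies on that cycle.
Every edge lies on some cycle, so there are no bridges.

0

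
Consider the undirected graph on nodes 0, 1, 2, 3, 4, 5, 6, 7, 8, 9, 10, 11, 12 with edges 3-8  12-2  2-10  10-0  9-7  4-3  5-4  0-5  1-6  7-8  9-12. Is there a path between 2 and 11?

The component containing 2 is {0, 2, 3, 4, 5, 7, 8, 9, 10, 12}, and 11 is not in it.

No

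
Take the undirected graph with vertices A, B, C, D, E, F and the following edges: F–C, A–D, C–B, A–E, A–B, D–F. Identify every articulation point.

Removing A increases the component count from 1 to 2, so A is a cut vertex.
By contrast removing C leaves 1 component; it is not a cut vertex. No other vertex is a cut vertex either.

A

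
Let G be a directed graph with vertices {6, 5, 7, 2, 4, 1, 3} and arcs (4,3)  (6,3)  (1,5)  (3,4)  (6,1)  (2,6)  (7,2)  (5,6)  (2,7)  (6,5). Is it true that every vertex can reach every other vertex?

No

There is no directed path from 5 to 2, so the graph is not strongly connected.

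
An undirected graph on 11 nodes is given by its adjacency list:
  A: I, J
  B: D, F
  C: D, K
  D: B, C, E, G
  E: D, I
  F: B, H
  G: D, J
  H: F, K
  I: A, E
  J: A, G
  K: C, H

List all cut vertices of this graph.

Removing D increases the component count from 1 to 2, so D is a cut vertex.
By contrast removing G leaves 1 component; it is not a cut vertex. No other vertex is a cut vertex either.

D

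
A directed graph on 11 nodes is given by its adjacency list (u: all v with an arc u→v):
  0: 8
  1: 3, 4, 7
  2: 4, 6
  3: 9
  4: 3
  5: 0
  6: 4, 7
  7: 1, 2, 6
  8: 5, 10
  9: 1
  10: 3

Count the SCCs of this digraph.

{1, 2, 3, 4, 6, 7, 9} are all mutually reachable — one SCC of size 7.
{0, 5, 8} are all mutually reachable — one SCC of size 3.
{10} is an SCC by itself.
That gives 3 strongly connected components.

3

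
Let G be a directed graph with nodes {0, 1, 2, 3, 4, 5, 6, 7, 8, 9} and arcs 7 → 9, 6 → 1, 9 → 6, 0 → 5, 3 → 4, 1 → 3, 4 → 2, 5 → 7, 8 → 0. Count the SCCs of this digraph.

{3} is an SCC by itself.
{0} is an SCC by itself.
{6} is an SCC by itself.
{1} is an SCC by itself.
{7} is an SCC by itself.
(and 5 more singleton SCCs)
That gives 10 strongly connected components.

10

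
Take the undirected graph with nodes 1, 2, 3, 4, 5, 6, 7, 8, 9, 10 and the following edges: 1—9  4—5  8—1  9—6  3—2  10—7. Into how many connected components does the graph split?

4

Starting from 7 we can reach 7, 10. That is one component of size 2.
Starting from 2 we can reach 2, 3. That is one component of size 2.
Starting from 4 we can reach 4, 5. That is one component of size 2.
Starting from 1 we can reach 1, 6, 8, 9. That is one component of size 4.
Total: 4 components.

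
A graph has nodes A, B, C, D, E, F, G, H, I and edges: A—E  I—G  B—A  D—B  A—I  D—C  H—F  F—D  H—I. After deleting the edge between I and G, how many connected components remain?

2

Before removal there is 1 component.
I—G is a bridge — removing it separates I's side from G's side.
After removal: 2 components.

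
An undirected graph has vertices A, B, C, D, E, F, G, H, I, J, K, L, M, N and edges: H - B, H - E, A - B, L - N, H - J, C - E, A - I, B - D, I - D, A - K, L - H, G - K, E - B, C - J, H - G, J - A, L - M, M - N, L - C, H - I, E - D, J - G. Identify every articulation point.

L

Removing L increases the component count from 2 to 3, so L is a cut vertex.
By contrast removing M leaves 2 components; it is not a cut vertex. No other vertex is a cut vertex either.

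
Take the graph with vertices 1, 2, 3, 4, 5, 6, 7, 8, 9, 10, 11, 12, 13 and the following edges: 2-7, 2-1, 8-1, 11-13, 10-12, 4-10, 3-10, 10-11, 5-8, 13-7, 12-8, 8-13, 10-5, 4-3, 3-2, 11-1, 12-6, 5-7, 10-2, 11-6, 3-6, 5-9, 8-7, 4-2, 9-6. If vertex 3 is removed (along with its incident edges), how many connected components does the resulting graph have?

1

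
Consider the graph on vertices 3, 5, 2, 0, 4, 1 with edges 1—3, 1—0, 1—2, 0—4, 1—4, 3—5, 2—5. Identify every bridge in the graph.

none

The edges on the cycle 1-0-4-1 are not bridges since each lies on that cycle.
Every edge lies on some cycle, so there are no bridges.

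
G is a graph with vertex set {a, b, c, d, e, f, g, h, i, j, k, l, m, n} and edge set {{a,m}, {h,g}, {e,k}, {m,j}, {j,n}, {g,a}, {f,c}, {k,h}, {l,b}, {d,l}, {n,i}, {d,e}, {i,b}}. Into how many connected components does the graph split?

Starting from c we can reach c, f. That is one component of size 2.
Starting from a we can reach a, b, d, e, g, h, i, j, k, l, m, n. That is one component of size 12.
Total: 2 components.

2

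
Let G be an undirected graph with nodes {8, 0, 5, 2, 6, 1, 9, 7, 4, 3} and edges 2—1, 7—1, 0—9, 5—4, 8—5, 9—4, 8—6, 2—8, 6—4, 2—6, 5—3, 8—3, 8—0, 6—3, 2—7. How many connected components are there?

1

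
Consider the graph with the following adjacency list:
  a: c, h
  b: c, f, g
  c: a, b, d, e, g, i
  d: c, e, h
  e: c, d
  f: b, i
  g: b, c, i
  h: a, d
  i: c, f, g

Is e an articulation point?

No

Deleting e leaves 1 component (was 1) (its neighbors c, d remain connected to each other), so e is not a cut vertex.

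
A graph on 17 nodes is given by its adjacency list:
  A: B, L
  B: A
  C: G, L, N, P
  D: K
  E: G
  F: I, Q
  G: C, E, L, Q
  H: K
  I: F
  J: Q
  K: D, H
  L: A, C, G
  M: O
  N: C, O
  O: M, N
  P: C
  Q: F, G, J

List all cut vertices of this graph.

A, C, F, G, K, L, N, O, Q

Removing A increases the component count from 2 to 3, so A is a cut vertex.
Removing C increases the component count from 2 to 4, so C is a cut vertex.
Removing F increases the component count from 2 to 3, so F is a cut vertex.
Likewise G, K, L, N, O, Q are cut vertices.
By contrast removing P leaves 2 components; it is not a cut vertex. No other vertex is a cut vertex either.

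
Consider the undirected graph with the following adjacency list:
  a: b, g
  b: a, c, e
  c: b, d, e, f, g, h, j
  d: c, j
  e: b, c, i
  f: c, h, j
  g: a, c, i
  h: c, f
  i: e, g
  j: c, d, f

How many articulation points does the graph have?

1

Removing c increases the component count from 1 to 2, so c is a cut vertex.
By contrast removing h leaves 1 component; it is not a cut vertex. No other vertex is a cut vertex either.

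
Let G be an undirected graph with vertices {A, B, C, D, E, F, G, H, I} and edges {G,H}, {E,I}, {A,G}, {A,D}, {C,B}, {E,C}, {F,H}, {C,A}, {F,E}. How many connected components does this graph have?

1

Starting from A we can reach A, B, C, D, E, F, G, H, I. That is one component of size 9.
Total: 1 component.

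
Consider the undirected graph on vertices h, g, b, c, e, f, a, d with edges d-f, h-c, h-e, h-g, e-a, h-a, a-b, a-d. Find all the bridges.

The edges on the cycle h-e-a-h are not bridges since each lies on that cycle.
But removing h-c disconnects h from c; removing a-b disconnects a from b; removing h-g disconnects h from g; removing a-d disconnects a from d — these are bridges.
In total 5 edges are bridges.

a-b, a-d, c-h, d-f, g-h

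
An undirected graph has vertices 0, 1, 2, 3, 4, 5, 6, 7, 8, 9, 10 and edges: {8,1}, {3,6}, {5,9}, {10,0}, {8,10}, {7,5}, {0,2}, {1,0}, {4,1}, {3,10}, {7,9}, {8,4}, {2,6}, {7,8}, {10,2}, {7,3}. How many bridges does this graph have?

0

The edges on the cycle 7-5-9-7 are not bridges since each lies on that cycle.
Every edge lies on some cycle, so there are no bridges.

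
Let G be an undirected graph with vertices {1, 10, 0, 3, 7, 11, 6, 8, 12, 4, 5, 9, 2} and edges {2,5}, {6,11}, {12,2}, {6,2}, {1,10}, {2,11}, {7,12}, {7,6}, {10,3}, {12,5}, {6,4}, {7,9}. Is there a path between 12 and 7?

Yes

From 12 we can reach 2, 4, 5, 6, 7, 9, 11, 12, which includes 7.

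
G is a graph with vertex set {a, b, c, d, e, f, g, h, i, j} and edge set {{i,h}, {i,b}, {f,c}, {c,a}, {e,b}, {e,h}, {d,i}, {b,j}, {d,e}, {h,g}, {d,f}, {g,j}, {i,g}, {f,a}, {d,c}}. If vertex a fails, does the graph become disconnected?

No

Deleting a leaves 1 component (was 1) (its neighbors c, f remain connected to each other), so a is not a cut vertex.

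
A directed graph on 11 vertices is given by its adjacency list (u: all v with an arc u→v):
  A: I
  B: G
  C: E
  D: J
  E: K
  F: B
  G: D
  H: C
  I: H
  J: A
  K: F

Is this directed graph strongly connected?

Yes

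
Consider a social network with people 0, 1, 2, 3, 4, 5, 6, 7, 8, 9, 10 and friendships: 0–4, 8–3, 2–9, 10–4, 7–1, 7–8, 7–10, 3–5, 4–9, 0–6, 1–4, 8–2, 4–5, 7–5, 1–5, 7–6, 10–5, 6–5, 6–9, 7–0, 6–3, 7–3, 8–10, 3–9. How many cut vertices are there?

Removing 3, for instance, still leaves 1 component. No single vertex removal increases the component count — the graph has no articulation points.

0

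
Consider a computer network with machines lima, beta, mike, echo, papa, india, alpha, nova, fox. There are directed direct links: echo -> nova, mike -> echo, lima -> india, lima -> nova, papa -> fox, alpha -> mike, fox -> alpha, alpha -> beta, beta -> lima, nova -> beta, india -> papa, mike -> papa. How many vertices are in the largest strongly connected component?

{fox, beta, echo, lima, mike, nova, papa, alpha, india} are all mutually reachable — one SCC of size 9.
The largest has 9 vertices.

9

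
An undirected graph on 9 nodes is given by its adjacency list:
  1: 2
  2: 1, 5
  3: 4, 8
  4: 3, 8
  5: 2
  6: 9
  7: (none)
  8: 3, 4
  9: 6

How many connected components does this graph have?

4

7 is isolated — a component by itself.
Starting from 6 we can reach 6, 9. That is one component of size 2.
Starting from 1 we can reach 1, 2, 5. That is one component of size 3.
Starting from 3 we can reach 3, 4, 8. That is one component of size 3.
Total: 4 components.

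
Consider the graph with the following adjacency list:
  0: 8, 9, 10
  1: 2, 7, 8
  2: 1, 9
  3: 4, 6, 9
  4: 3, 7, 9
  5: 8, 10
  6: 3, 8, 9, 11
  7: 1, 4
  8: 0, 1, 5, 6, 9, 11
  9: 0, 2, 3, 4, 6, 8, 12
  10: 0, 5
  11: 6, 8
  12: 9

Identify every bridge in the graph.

The edges on the cycle 8-9-4-7-1-8 are not bridges since each lies on that cycle.
But removing 12-9 disconnects 12 from 9 — this is a bridge.

12-9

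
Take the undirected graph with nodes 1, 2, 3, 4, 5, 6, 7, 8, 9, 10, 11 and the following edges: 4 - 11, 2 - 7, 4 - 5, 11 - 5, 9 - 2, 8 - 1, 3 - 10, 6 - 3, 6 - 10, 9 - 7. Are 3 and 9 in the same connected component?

No

The component containing 3 is {3, 6, 10}, and 9 is not in it.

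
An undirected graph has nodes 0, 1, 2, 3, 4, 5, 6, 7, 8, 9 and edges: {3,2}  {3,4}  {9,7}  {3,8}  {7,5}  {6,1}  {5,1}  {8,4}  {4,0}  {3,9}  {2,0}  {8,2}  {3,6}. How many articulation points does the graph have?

Removing 3 increases the component count from 1 to 2, so 3 is a cut vertex.
By contrast removing 1 leaves 1 component; it is not a cut vertex. No other vertex is a cut vertex either.

1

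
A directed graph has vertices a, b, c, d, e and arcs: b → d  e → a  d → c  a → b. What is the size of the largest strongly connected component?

{c} is an SCC by itself.
{b} is an SCC by itself.
{d} is an SCC by itself.
{e} is an SCC by itself.
{a} is an SCC by itself.
The largest has 1 vertex.

1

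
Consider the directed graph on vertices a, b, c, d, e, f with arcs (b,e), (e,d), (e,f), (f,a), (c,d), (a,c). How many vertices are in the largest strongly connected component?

{c} is an SCC by itself.
{b} is an SCC by itself.
{e} is an SCC by itself.
{f} is an SCC by itself.
{a} is an SCC by itself.
(and 1 more singleton SCC)
The largest has 1 vertex.

1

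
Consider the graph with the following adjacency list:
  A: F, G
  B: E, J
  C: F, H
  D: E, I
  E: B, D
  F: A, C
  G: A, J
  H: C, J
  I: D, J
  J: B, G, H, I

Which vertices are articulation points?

J

Removing J increases the component count from 1 to 2, so J is a cut vertex.
By contrast removing B leaves 1 component; it is not a cut vertex. No other vertex is a cut vertex either.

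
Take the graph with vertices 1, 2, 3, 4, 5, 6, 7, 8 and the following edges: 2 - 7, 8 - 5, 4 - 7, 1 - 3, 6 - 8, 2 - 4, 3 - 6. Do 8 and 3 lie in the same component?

Yes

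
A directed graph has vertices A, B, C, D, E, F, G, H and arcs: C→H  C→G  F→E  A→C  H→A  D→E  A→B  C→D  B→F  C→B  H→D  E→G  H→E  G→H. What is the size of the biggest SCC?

8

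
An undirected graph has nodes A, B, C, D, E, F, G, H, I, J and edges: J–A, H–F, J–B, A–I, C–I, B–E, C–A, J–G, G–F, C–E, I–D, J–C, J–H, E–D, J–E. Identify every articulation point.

Removing J increases the component count from 1 to 2, so J is a cut vertex.
By contrast removing A leaves 1 component; it is not a cut vertex. No other vertex is a cut vertex either.

J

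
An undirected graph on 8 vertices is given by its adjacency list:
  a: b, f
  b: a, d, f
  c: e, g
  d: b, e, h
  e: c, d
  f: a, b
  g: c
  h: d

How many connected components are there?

Starting from a we can reach a, b, c, d, e, f, g, h. That is one component of size 8.
Total: 1 component.

1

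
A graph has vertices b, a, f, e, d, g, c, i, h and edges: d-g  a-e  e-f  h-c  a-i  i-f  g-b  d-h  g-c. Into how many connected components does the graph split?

2

Starting from a we can reach a, e, f, i. That is one component of size 4.
Starting from b we can reach b, c, d, g, h. That is one component of size 5.
Total: 2 components.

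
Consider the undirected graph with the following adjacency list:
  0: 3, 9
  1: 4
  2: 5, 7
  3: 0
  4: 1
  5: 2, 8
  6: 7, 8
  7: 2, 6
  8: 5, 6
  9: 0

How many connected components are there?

3

Starting from 1 we can reach 1, 4. That is one component of size 2.
Starting from 0 we can reach 0, 3, 9. That is one component of size 3.
Starting from 2 we can reach 2, 5, 6, 7, 8. That is one component of size 5.
Total: 3 components.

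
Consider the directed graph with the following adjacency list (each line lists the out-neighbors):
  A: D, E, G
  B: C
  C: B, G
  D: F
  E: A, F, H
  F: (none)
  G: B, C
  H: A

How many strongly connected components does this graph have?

4

{A, E, H} are all mutually reachable — one SCC of size 3.
{B, C, G} are all mutually reachable — one SCC of size 3.
{F} is an SCC by itself.
{D} is an SCC by itself.
That gives 4 strongly connected components.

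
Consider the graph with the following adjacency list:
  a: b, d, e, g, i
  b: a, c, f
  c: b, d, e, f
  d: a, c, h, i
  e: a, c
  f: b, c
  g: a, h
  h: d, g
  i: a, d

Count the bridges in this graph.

0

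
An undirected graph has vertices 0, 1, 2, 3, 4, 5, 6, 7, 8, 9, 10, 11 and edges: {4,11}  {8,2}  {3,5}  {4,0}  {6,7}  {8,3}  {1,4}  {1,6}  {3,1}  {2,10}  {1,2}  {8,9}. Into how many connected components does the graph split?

Starting from 0 we can reach 0, 1, 2, 3, 4, 5, 6, 7, 8, 9, 10, 11. That is one component of size 12.
Total: 1 component.

1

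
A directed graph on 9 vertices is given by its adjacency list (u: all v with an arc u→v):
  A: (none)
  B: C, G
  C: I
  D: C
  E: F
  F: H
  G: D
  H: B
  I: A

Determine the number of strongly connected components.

9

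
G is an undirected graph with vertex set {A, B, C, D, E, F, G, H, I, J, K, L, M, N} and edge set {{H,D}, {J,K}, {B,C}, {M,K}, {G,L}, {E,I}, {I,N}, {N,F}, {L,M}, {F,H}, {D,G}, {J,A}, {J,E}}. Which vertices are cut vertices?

J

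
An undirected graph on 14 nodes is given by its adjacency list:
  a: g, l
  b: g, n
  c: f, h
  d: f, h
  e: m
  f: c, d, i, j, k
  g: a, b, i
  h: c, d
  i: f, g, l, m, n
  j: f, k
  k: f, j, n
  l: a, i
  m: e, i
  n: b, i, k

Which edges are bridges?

The edges on the cycle f-d-h-c-f are not bridges since each lies on that cycle.
But removing m-e disconnects m from e; removing m-i disconnects m from i — these are bridges.

e-m, i-m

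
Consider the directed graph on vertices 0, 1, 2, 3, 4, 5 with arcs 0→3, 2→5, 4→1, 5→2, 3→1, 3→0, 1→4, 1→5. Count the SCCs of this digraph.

3

{0, 3} are all mutually reachable — one SCC of size 2.
{2, 5} are all mutually reachable — one SCC of size 2.
{1, 4} are all mutually reachable — one SCC of size 2.
That gives 3 strongly connected components.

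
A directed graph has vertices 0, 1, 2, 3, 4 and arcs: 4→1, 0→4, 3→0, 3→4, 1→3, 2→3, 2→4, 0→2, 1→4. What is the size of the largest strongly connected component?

{0, 1, 2, 3, 4} are all mutually reachable — one SCC of size 5.
The largest has 5 vertices.

5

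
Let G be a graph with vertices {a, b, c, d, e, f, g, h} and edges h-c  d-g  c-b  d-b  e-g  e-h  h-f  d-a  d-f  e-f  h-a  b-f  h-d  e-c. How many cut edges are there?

The edges on the cycle h-c-b-d-h are not bridges since each lies on that cycle.
Every edge lies on some cycle, so there are no bridges.

0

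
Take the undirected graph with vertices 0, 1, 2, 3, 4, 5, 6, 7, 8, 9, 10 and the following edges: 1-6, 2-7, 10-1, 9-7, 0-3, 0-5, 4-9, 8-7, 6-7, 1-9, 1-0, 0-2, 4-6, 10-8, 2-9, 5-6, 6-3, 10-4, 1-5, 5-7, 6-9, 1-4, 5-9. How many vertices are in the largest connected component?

11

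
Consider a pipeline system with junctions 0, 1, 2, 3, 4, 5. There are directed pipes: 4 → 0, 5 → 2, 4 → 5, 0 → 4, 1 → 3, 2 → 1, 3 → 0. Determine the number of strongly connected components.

1

{0, 1, 2, 3, 4, 5} are all mutually reachable — one SCC of size 6.
That gives 1 strongly connected component.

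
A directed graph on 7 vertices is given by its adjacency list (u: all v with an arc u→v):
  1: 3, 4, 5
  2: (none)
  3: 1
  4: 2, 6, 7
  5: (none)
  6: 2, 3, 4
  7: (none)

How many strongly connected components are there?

{1, 3, 4, 6} are all mutually reachable — one SCC of size 4.
{5} is an SCC by itself.
{7} is an SCC by itself.
{2} is an SCC by itself.
That gives 4 strongly connected components.

4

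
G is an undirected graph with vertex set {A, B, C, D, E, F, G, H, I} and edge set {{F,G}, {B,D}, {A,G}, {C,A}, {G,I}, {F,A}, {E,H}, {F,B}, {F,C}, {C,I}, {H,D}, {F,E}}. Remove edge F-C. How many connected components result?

F and C are still connected via F-A-C, so the component count stays at 1.

1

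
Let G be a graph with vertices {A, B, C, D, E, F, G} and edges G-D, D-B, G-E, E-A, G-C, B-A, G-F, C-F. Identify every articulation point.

Removing G increases the component count from 1 to 2, so G is a cut vertex.
By contrast removing D leaves 1 component; it is not a cut vertex. No other vertex is a cut vertex either.

G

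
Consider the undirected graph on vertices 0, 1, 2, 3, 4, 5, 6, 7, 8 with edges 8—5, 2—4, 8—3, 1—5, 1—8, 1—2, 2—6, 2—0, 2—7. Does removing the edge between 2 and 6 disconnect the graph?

Yes

Removing 2—6 leaves no path between 2 and 6: the component count goes from 1 to 2. So it is a bridge.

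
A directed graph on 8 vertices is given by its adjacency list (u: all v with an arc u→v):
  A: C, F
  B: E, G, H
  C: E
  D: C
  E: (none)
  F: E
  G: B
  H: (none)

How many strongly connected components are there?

7

{B, G} are all mutually reachable — one SCC of size 2.
{E} is an SCC by itself.
{F} is an SCC by itself.
{A} is an SCC by itself.
{H} is an SCC by itself.
(and 2 more singleton SCCs)
That gives 7 strongly connected components.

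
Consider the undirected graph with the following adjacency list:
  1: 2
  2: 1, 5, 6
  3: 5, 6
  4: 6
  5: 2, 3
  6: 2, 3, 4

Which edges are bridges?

The edges on the cycle 6-3-5-2-6 are not bridges since each lies on that cycle.
But removing 2-1 disconnects 2 from 1; removing 6-4 disconnects 6 from 4 — these are bridges.

1-2, 4-6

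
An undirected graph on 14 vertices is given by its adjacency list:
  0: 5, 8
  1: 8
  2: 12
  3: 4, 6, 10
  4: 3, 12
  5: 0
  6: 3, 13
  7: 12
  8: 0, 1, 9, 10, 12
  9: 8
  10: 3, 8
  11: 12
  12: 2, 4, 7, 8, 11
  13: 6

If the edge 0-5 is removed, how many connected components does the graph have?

2

Before removal there is 1 component.
0-5 is a bridge — removing it separates 0's side from 5's side.
After removal: 2 components.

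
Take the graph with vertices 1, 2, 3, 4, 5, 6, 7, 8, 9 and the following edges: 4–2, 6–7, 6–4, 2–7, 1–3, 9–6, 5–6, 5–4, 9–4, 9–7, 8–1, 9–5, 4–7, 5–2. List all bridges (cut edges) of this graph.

1-3, 1-8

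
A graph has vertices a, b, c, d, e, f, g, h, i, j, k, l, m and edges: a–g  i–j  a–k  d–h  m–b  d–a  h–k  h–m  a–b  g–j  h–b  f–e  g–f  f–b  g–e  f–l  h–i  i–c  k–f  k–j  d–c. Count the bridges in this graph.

1

The edges on the cycle d-h-i-c-d are not bridges since each lies on that cycle.
But removing f–l disconnects f from l — this is a bridge.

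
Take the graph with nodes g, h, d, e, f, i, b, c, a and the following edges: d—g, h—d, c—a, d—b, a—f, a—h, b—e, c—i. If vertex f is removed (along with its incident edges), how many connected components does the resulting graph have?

1

With f gone, the remaining components are: {a, b, c, d, e, g, h, i}.
That is 1 component.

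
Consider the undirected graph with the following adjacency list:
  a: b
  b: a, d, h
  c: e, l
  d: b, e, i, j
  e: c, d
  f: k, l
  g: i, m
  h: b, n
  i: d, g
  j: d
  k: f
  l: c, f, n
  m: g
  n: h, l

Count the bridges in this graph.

The edges on the cycle n-h-b-d-e-c-l-n are not bridges since each lies on that cycle.
But removing b-a disconnects b from a; removing m-g disconnects m from g; removing i-g disconnects i from g; removing i-d disconnects i from d — these are bridges.
In total 7 edges are bridges.

7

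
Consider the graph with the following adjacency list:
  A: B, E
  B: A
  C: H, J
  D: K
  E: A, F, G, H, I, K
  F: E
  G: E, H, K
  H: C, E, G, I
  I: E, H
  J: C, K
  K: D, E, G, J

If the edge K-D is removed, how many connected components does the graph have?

2

Before removal there is 1 component.
K-D is a bridge — removing it separates K's side from D's side.
After removal: 2 components.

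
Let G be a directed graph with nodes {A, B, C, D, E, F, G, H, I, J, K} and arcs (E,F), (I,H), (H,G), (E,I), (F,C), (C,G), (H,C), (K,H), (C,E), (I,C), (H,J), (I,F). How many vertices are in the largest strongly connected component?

5

{C, E, F, H, I} are all mutually reachable — one SCC of size 5.
{A} is an SCC by itself.
{J} is an SCC by itself.
{B} is an SCC by itself.
{G} is an SCC by itself.
(and 2 more singleton SCCs)
The largest has 5 vertices.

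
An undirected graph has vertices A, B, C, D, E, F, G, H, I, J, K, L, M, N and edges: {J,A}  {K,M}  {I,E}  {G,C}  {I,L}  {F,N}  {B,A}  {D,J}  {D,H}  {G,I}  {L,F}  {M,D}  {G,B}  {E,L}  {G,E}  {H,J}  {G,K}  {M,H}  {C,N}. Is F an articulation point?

Deleting F leaves 1 component (was 1) (its neighbors L, N remain connected to each other), so F is not a cut vertex.

No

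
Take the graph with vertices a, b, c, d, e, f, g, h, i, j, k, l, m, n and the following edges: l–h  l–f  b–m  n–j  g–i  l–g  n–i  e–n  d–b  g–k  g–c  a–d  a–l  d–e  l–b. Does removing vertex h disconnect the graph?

Deleting h leaves 1 component (was 1), so h is not a cut vertex.

No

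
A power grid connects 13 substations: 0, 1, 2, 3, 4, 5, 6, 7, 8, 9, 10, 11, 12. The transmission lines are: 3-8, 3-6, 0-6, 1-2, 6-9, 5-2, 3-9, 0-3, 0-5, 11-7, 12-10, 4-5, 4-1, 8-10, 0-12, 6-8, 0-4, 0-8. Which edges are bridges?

11-7

The edges on the cycle 0-4-1-2-5-0 are not bridges since each lies on that cycle.
But removing 11-7 disconnects 11 from 7 — this is a bridge.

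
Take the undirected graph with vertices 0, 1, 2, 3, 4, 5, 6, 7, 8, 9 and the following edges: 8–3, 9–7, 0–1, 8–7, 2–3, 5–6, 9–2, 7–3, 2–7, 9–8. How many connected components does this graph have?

4 is isolated — a component by itself.
Starting from 5 we can reach 5, 6. That is one component of size 2.
Starting from 0 we can reach 0, 1. That is one component of size 2.
Starting from 2 we can reach 2, 3, 7, 8, 9. That is one component of size 5.
Total: 4 components.

4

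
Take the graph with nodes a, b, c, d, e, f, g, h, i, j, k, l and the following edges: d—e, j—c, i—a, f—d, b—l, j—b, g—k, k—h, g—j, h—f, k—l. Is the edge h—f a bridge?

Yes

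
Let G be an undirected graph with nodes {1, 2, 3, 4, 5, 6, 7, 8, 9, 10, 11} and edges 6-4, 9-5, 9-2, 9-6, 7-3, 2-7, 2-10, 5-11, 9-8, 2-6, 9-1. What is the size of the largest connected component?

Starting from 1 we can reach 1, 2, 3, 4, 5, 6, 7, 8, 9, 10, 11. That is one component of size 11.
The largest has 11 vertices.

11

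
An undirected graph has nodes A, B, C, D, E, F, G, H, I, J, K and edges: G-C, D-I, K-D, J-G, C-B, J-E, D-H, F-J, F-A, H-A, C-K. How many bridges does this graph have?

3

The edges on the cycle F-J-G-C-K-D-H-A-F are not bridges since each lies on that cycle.
But removing I-D disconnects I from D; removing J-E disconnects J from E; removing B-C disconnects B from C — these are bridges.
That makes 3 bridges.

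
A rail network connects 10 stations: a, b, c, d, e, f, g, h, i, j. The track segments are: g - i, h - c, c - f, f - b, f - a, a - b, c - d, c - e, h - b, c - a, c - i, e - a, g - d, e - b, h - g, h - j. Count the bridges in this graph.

The edges on the cycle h-g-i-c-h are not bridges since each lies on that cycle.
But removing j - h disconnects j from h — this is a bridge.

1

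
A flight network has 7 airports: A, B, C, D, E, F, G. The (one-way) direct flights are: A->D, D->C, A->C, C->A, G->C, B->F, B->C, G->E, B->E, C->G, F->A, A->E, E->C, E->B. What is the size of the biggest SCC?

{A, B, C, D, E, F, G} are all mutually reachable — one SCC of size 7.
The largest has 7 vertices.

7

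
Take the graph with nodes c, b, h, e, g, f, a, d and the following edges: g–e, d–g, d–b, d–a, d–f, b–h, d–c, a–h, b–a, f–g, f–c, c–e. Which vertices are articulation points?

d

Removing d increases the component count from 1 to 2, so d is a cut vertex.
By contrast removing g leaves 1 component; it is not a cut vertex. No other vertex is a cut vertex either.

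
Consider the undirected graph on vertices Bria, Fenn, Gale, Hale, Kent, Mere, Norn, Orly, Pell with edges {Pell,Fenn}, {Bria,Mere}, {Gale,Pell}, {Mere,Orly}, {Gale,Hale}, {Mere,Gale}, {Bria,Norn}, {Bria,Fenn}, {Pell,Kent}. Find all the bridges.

Bria-Norn, Gale-Hale, Kent-Pell, Mere-Orly

The edges on the cycle Bria-Mere-Gale-Pell-Fenn-Bria are not bridges since each lies on that cycle.
But removing Mere - Orly disconnects Mere from Orly; removing Gale - Hale disconnects Gale from Hale; removing Kent - Pell disconnects Kent from Pell; removing Bria - Norn disconnects Bria from Norn — these are bridges.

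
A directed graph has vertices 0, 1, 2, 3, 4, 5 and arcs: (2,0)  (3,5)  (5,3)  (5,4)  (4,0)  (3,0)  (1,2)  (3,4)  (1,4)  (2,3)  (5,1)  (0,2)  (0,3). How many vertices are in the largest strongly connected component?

6

{0, 1, 2, 3, 4, 5} are all mutually reachable — one SCC of size 6.
The largest has 6 vertices.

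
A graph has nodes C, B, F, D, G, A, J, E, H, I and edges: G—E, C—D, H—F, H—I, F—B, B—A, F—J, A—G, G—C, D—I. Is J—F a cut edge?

Removing J—F leaves no path between J and F: the component count goes from 1 to 2. So it is a bridge.

Yes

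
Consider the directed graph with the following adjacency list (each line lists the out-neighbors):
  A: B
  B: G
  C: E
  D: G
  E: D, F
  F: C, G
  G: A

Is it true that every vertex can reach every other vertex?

There is no directed path from D to C, so the graph is not strongly connected.

No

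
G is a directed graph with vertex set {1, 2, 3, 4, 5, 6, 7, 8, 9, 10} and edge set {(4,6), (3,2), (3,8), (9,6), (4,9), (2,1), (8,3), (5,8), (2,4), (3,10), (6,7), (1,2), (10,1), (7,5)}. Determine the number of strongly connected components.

1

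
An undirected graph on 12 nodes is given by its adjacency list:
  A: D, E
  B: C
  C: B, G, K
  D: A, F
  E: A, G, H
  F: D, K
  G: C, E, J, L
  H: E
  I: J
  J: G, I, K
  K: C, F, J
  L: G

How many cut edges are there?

The edges on the cycle G-C-K-J-G are not bridges since each lies on that cycle.
But removing J-I disconnects J from I; removing L-G disconnects L from G; removing H-E disconnects H from E; removing B-C disconnects B from C — these are bridges.
That makes 4 bridges.

4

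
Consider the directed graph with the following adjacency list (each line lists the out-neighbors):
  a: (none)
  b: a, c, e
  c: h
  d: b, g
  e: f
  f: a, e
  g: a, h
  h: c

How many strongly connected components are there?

6

{c, h} are all mutually reachable — one SCC of size 2.
{e, f} are all mutually reachable — one SCC of size 2.
{a} is an SCC by itself.
{b} is an SCC by itself.
{d} is an SCC by itself.
(and 1 more singleton SCC)
That gives 6 strongly connected components.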